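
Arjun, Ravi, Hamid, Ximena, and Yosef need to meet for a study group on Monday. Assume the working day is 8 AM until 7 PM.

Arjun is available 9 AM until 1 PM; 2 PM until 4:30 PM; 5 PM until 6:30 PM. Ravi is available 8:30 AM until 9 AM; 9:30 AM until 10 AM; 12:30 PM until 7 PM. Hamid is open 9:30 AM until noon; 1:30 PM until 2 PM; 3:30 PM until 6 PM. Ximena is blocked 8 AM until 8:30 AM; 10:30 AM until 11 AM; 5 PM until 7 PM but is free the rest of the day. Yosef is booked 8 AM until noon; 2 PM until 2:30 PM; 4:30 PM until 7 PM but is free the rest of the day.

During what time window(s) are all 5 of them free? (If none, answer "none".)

15:30-16:30

Arjun free: 09:00-13:00, 14:00-16:30, 17:00-18:30.
Ravi free: 08:30-09:00, 09:30-10:00, 12:30-19:00.
Hamid free: 09:30-12:00, 13:30-14:00, 15:30-18:00.
Ximena free: 08:30-10:30, 11:00-17:00 (invert busy blocks within the working day).
Yosef free: 12:00-14:00, 14:30-16:30 (invert busy blocks within the working day).
Arjun ∩ Ravi: 09:30-10:00, 12:30-13:00, 14:00-16:30, 17:00-18:30.
Arjun ∩ Ravi ∩ Hamid: 09:30-10:00, 15:30-16:30, 17:00-18:00.
Arjun ∩ Ravi ∩ Hamid ∩ Ximena: 09:30-10:00, 15:30-16:30.
Arjun ∩ Ravi ∩ Hamid ∩ Ximena ∩ Yosef: 15:30-16:30.
Those are the intersection windows.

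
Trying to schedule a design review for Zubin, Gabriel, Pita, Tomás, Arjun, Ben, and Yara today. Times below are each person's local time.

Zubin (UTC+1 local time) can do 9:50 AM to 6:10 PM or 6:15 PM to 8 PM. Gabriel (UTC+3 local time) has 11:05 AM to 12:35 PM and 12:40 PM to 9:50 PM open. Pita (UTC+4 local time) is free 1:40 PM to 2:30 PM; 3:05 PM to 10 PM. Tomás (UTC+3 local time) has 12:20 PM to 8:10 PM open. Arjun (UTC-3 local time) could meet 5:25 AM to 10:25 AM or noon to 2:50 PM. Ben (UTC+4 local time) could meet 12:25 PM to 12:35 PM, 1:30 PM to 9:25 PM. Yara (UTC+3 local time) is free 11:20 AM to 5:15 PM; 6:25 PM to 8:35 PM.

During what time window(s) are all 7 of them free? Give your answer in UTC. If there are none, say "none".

09:40-10:30, 11:05-13:25, 15:25-17:10

Zubin in UTC: 08:50-17:10, 17:15-19:00 (subtract 1h to convert from UTC+1).
Gabriel in UTC: 08:05-09:35, 09:40-18:50 (subtract 3h to convert from UTC+3).
Pita in UTC: 09:40-10:30, 11:05-18:00 (subtract 4h to convert from UTC+4).
Tomás in UTC: 09:20-17:10 (subtract 3h to convert from UTC+3).
Arjun in UTC: 08:25-13:25, 15:00-17:50 (add 3h to convert from UTC-3).
Ben in UTC: 08:25-08:35, 09:30-17:25 (subtract 4h to convert from UTC+4).
Yara in UTC: 08:20-14:15, 15:25-17:35 (subtract 3h to convert from UTC+3).
Zubin ∩ Gabriel: 08:50-09:35, 09:40-17:10, 17:15-18:50.
Zubin ∩ Gabriel ∩ Pita: 09:40-10:30, 11:05-17:10, 17:15-18:00.
Zubin ∩ Gabriel ∩ Pita ∩ Tomás: 09:40-10:30, 11:05-17:10.
Zubin ∩ Gabriel ∩ Pita ∩ Tomás ∩ Arjun: 09:40-10:30, 11:05-13:25, 15:00-17:10.
Zubin ∩ Gabriel ∩ Pita ∩ Tomás ∩ Arjun ∩ Ben: 09:40-10:30, 11:05-13:25, 15:00-17:10.
Zubin ∩ Gabriel ∩ Pita ∩ Tomás ∩ Arjun ∩ Ben ∩ Yara: 09:40-10:30, 11:05-13:25, 15:25-17:10.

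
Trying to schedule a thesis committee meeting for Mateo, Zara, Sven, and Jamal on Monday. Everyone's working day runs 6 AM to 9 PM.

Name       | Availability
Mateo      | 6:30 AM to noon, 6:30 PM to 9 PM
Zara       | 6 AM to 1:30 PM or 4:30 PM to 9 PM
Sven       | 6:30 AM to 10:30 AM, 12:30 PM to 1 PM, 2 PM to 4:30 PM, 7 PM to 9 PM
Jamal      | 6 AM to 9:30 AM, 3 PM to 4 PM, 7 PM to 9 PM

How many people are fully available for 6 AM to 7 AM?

2

Zara and Jamal can make the full 06:00-07:00 slot — that's 2.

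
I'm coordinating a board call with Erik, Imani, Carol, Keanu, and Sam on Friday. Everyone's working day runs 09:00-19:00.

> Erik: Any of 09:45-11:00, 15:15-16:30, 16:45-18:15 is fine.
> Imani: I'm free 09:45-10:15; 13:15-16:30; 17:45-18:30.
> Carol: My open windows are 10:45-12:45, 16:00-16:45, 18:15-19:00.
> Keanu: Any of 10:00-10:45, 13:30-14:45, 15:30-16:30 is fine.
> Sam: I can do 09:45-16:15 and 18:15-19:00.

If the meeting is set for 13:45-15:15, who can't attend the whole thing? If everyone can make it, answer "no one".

Carol, Erik, Keanu

Erik: not fully free for 13:45-15:15. Imani: free for 13:45-15:15. Carol: not fully free for 13:45-15:15. Keanu: not fully free for 13:45-15:15. Sam: free for 13:45-15:15.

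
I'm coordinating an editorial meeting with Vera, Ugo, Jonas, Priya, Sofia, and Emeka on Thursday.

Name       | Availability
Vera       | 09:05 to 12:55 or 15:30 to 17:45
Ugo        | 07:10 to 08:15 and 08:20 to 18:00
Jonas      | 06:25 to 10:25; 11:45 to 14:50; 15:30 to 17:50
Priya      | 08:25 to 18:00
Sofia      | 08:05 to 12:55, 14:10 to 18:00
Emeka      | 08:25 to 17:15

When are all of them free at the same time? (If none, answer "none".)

Vera ∩ Ugo: 09:05-12:55, 15:30-17:45.
Vera ∩ Ugo ∩ Jonas: 09:05-10:25, 11:45-12:55, 15:30-17:45.
Vera ∩ Ugo ∩ Jonas ∩ Priya: 09:05-10:25, 11:45-12:55, 15:30-17:45.
Vera ∩ Ugo ∩ Jonas ∩ Priya ∩ Sofia: 09:05-10:25, 11:45-12:55, 15:30-17:45.
Vera ∩ Ugo ∩ Jonas ∩ Priya ∩ Sofia ∩ Emeka: 09:05-10:25, 11:45-12:55, 15:30-17:15.
So the common availability across everyone is 09:05-10:25, 11:45-12:55, 15:30-17:15.

09:05-10:25, 11:45-12:55, 15:30-17:15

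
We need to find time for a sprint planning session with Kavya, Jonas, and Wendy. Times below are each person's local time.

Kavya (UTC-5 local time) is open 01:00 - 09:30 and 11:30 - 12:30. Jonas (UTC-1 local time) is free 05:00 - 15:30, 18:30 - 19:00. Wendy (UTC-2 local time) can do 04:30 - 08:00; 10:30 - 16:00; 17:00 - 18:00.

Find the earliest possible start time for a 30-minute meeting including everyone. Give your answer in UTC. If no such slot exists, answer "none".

06:30

Kavya in UTC: 06:00-14:30, 16:30-17:30 (add 5h to convert from UTC-5).
Jonas in UTC: 06:00-16:30, 19:30-20:00 (add 1h to convert from UTC-1).
Wendy in UTC: 06:30-10:00, 12:30-18:00, 19:00-20:00 (add 2h to convert from UTC-2).
Kavya ∩ Jonas: 06:00-14:30.
Kavya ∩ Jonas ∩ Wendy: 06:30-10:00, 12:30-14:30.
The first common window of at least 30 minutes is 06:30-10:00, so the earliest start is 06:30.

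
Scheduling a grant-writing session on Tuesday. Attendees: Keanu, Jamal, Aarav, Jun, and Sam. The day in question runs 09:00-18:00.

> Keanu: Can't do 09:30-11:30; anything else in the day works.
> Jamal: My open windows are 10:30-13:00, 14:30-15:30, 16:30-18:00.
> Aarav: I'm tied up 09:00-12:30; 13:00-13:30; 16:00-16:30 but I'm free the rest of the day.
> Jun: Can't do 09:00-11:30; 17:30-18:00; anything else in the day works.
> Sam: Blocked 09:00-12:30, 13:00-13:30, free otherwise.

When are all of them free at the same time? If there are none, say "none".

12:30-13:00, 14:30-15:30, 16:30-17:30

Keanu free: 09:00-09:30, 11:30-18:00 (invert busy blocks within the working day).
Jamal free: 10:30-13:00, 14:30-15:30, 16:30-18:00.
Aarav free: 12:30-13:00, 13:30-16:00, 16:30-18:00 (invert busy blocks within the working day).
Jun free: 11:30-17:30 (invert busy blocks within the working day).
Sam free: 12:30-13:00, 13:30-18:00 (invert busy blocks within the working day).
Keanu ∩ Jamal: 11:30-13:00, 14:30-15:30, 16:30-18:00.
Keanu ∩ Jamal ∩ Aarav: 12:30-13:00, 14:30-15:30, 16:30-18:00.
Keanu ∩ Jamal ∩ Aarav ∩ Jun: 12:30-13:00, 14:30-15:30, 16:30-17:30.
Keanu ∩ Jamal ∩ Aarav ∩ Jun ∩ Sam: 12:30-13:00, 14:30-15:30, 16:30-17:30.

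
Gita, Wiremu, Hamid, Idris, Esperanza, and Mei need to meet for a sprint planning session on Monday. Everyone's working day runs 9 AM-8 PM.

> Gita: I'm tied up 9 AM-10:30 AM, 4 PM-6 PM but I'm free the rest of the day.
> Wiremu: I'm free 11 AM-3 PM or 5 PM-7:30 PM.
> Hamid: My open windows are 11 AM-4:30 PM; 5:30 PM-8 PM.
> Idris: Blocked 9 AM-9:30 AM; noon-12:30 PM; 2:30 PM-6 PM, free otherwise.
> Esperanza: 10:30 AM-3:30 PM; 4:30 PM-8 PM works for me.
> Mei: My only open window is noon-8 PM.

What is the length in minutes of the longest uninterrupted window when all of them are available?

120

Gita free: 10:30-16:00, 18:00-20:00 (invert busy blocks within the working day).
Wiremu free: 11:00-15:00, 17:00-19:30.
Hamid free: 11:00-16:30, 17:30-20:00.
Idris free: 09:30-12:00, 12:30-14:30, 18:00-20:00 (invert busy blocks within the working day).
Esperanza free: 10:30-15:30, 16:30-20:00.
Mei free: 12:00-20:00.
Gita ∩ Wiremu: 11:00-15:00, 18:00-19:30.
Gita ∩ Wiremu ∩ Hamid: 11:00-15:00, 18:00-19:30.
Gita ∩ Wiremu ∩ Hamid ∩ Idris: 11:00-12:00, 12:30-14:30, 18:00-19:30.
Gita ∩ Wiremu ∩ Hamid ∩ Idris ∩ Esperanza: 11:00-12:00, 12:30-14:30, 18:00-19:30.
Gita ∩ Wiremu ∩ Hamid ∩ Idris ∩ Esperanza ∩ Mei: 12:30-14:30, 18:00-19:30.
So the common availability across everyone is 12:30-14:30, 18:00-19:30.
The longest is 12:30-14:30 at 120 minutes.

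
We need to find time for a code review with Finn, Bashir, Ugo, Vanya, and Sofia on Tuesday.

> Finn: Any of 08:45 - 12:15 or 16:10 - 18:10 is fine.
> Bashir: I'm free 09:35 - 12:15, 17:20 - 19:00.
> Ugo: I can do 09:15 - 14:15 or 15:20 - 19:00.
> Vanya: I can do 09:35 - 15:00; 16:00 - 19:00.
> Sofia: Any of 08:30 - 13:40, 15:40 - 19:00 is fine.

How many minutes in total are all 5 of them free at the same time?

Finn ∩ Bashir: 09:35-12:15, 17:20-18:10.
Finn ∩ Bashir ∩ Ugo: 09:35-12:15, 17:20-18:10.
Finn ∩ Bashir ∩ Ugo ∩ Vanya: 09:35-12:15, 17:20-18:10.
Finn ∩ Bashir ∩ Ugo ∩ Vanya ∩ Sofia: 09:35-12:15, 17:20-18:10.
Summing the common windows: 160 + 50 = 210 minutes.

210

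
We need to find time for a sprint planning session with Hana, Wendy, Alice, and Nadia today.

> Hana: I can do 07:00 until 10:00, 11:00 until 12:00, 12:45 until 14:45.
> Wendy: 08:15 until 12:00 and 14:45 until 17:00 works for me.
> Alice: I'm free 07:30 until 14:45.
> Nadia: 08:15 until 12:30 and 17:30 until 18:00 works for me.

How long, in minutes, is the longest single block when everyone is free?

Hana ∩ Wendy: 08:15-10:00, 11:00-12:00.
Hana ∩ Wendy ∩ Alice: 08:15-10:00, 11:00-12:00.
Hana ∩ Wendy ∩ Alice ∩ Nadia: 08:15-10:00, 11:00-12:00.
The longest is 08:15-10:00 at 105 minutes.

105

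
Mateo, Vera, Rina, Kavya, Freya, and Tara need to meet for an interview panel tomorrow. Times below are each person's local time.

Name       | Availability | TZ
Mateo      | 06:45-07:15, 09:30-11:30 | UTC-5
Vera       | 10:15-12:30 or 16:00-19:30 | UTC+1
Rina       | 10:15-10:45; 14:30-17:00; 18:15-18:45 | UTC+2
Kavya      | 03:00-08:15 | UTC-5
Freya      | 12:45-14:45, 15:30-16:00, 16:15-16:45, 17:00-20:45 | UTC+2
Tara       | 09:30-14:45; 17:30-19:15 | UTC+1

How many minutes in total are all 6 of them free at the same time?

0

Mateo in UTC: 11:45-12:15, 14:30-16:30 (add 5h to convert from UTC-5).
Vera in UTC: 09:15-11:30, 15:00-18:30 (subtract 1h to convert from UTC+1).
Rina in UTC: 08:15-08:45, 12:30-15:00, 16:15-16:45 (subtract 2h to convert from UTC+2).
Kavya in UTC: 08:00-13:15 (add 5h to convert from UTC-5).
Freya in UTC: 10:45-12:45, 13:30-14:00, 14:15-14:45, 15:00-18:45 (subtract 2h to convert from UTC+2).
Tara in UTC: 08:30-13:45, 16:30-18:15 (subtract 1h to convert from UTC+1).
Mateo ∩ Vera: 15:00-16:30.
Mateo ∩ Vera ∩ Rina: 16:15-16:30.
Mateo ∩ Vera ∩ Rina ∩ Kavya: ∅.
Mateo ∩ Vera ∩ Rina ∩ Kavya ∩ Freya: ∅.
Mateo ∩ Vera ∩ Rina ∩ Kavya ∩ Freya ∩ Tara: ∅.
There is no time when everyone is free.
There is no common window, so the total is 0 minutes.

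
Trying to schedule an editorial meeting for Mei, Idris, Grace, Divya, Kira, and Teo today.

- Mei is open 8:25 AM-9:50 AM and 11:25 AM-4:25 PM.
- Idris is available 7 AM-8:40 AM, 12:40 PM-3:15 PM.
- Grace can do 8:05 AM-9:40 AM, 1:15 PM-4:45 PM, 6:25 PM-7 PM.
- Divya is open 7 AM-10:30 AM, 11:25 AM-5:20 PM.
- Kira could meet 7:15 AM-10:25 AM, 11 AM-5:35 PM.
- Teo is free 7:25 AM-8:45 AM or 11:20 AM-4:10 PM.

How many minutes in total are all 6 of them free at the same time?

135

Mei ∩ Idris: 08:25-08:40, 12:40-15:15.
Mei ∩ Idris ∩ Grace: 08:25-08:40, 13:15-15:15.
Mei ∩ Idris ∩ Grace ∩ Divya: 08:25-08:40, 13:15-15:15.
Mei ∩ Idris ∩ Grace ∩ Divya ∩ Kira: 08:25-08:40, 13:15-15:15.
Mei ∩ Idris ∩ Grace ∩ Divya ∩ Kira ∩ Teo: 08:25-08:40, 13:15-15:15.
So the common availability across everyone is 08:25-08:40, 13:15-15:15.
Summing the common windows: 15 + 120 = 135 minutes.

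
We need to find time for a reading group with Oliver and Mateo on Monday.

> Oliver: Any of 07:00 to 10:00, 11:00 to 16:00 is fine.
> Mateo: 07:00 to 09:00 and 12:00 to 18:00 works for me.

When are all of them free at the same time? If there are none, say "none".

07:00-09:00, 12:00-16:00

Oliver ∩ Mateo: 07:00-09:00, 12:00-16:00.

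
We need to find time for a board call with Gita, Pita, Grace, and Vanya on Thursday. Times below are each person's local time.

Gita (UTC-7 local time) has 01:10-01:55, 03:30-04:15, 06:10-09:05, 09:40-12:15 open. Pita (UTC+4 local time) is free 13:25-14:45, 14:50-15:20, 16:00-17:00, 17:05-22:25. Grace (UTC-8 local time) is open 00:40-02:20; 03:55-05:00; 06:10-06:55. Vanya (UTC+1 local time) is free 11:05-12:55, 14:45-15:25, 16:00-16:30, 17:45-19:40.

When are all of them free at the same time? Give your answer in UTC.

14:10-14:25

Gita in UTC: 08:10-08:55, 10:30-11:15, 13:10-16:05, 16:40-19:15 (add 7h to convert from UTC-7).
Pita in UTC: 09:25-10:45, 10:50-11:20, 12:00-13:00, 13:05-18:25 (subtract 4h to convert from UTC+4).
Grace in UTC: 08:40-10:20, 11:55-13:00, 14:10-14:55 (add 8h to convert from UTC-8).
Vanya in UTC: 10:05-11:55, 13:45-14:25, 15:00-15:30, 16:45-18:40 (subtract 1h to convert from UTC+1).
Gita ∩ Pita: 10:30-10:45, 10:50-11:15, 13:10-16:05, 16:40-18:25.
Gita ∩ Pita ∩ Grace: 14:10-14:55.
Gita ∩ Pita ∩ Grace ∩ Vanya: 14:10-14:25.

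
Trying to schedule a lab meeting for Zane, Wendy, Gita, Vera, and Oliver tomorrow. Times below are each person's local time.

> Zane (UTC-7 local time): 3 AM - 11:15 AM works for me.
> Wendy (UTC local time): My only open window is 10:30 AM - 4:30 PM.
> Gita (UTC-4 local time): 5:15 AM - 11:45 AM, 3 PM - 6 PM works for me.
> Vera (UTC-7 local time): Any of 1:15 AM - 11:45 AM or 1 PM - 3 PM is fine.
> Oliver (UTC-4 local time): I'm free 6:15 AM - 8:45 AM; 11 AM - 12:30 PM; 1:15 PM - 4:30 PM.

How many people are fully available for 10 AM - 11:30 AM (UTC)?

Zane in UTC: 10:00-18:15 (add 7h to convert from UTC-7).
Wendy in UTC: 10:30-16:30.
Gita in UTC: 09:15-15:45, 19:00-22:00 (add 4h to convert from UTC-4).
Vera in UTC: 08:15-18:45, 20:00-22:00 (add 7h to convert from UTC-7).
Oliver in UTC: 10:15-12:45, 15:00-16:30, 17:15-20:30 (add 4h to convert from UTC-4).
Zane, Gita, and Vera can make the full 10:00-11:30 slot — that's 3.

3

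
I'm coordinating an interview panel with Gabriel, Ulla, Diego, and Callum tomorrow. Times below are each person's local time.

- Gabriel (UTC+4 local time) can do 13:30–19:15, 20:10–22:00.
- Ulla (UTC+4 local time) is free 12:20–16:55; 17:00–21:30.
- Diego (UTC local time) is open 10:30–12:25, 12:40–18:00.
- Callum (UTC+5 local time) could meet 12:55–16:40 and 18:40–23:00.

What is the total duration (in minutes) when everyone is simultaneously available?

245

Gabriel in UTC: 09:30-15:15, 16:10-18:00 (subtract 4h to convert from UTC+4).
Ulla in UTC: 08:20-12:55, 13:00-17:30 (subtract 4h to convert from UTC+4).
Diego in UTC: 10:30-12:25, 12:40-18:00.
Callum in UTC: 07:55-11:40, 13:40-18:00 (subtract 5h to convert from UTC+5).
Gabriel ∩ Ulla: 09:30-12:55, 13:00-15:15, 16:10-17:30.
Gabriel ∩ Ulla ∩ Diego: 10:30-12:25, 12:40-12:55, 13:00-15:15, 16:10-17:30.
Gabriel ∩ Ulla ∩ Diego ∩ Callum: 10:30-11:40, 13:40-15:15, 16:10-17:30.
Summing the common windows: 70 + 95 + 80 = 245 minutes.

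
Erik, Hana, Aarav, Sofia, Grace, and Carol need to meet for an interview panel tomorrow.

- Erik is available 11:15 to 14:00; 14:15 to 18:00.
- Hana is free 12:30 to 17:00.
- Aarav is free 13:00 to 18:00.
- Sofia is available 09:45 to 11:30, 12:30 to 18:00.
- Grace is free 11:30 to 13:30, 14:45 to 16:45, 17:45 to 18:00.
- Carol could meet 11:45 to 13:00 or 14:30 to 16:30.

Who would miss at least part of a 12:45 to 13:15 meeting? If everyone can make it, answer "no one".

Aarav, Carol

Erik: free for 12:45-13:15. Hana: free for 12:45-13:15. Aarav: not fully free for 12:45-13:15. Sofia: free for 12:45-13:15. Grace: free for 12:45-13:15. Carol: not fully free for 12:45-13:15.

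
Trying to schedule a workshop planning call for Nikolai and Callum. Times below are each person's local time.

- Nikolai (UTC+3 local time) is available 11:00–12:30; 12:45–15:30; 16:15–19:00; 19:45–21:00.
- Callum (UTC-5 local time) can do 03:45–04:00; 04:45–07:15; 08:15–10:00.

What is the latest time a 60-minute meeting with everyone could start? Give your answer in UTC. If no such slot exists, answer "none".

14:00

Nikolai in UTC: 08:00-09:30, 09:45-12:30, 13:15-16:00, 16:45-18:00 (subtract 3h to convert from UTC+3).
Callum in UTC: 08:45-09:00, 09:45-12:15, 13:15-15:00 (add 5h to convert from UTC-5).
Nikolai ∩ Callum: 08:45-09:00, 09:45-12:15, 13:15-15:00.
The last common window of at least 60 minutes is 13:15-15:00; a 60-minute meeting can start as late as 14:00 and still end by 15:00.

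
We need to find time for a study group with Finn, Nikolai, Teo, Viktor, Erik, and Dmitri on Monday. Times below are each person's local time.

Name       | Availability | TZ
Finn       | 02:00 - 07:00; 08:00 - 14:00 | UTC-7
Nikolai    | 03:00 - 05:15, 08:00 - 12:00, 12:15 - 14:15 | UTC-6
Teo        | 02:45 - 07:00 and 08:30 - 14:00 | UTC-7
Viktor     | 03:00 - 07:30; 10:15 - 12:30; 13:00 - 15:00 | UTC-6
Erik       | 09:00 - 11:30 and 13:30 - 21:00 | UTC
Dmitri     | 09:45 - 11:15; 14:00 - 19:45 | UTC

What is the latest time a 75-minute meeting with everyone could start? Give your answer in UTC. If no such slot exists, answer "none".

Finn in UTC: 09:00-14:00, 15:00-21:00 (add 7h to convert from UTC-7).
Nikolai in UTC: 09:00-11:15, 14:00-18:00, 18:15-20:15 (add 6h to convert from UTC-6).
Teo in UTC: 09:45-14:00, 15:30-21:00 (add 7h to convert from UTC-7).
Viktor in UTC: 09:00-13:30, 16:15-18:30, 19:00-21:00 (add 6h to convert from UTC-6).
Erik in UTC: 09:00-11:30, 13:30-21:00.
Dmitri in UTC: 09:45-11:15, 14:00-19:45.
Finn ∩ Nikolai: 09:00-11:15, 15:00-18:00, 18:15-20:15.
Finn ∩ Nikolai ∩ Teo: 09:45-11:15, 15:30-18:00, 18:15-20:15.
Finn ∩ Nikolai ∩ Teo ∩ Viktor: 09:45-11:15, 16:15-18:00, 18:15-18:30, 19:00-20:15.
Finn ∩ Nikolai ∩ Teo ∩ Viktor ∩ Erik: 09:45-11:15, 16:15-18:00, 18:15-18:30, 19:00-20:15.
Finn ∩ Nikolai ∩ Teo ∩ Viktor ∩ Erik ∩ Dmitri: 09:45-11:15, 16:15-18:00, 18:15-18:30, 19:00-19:45.
The last common window of at least 75 minutes is 16:15-18:00; a 75-minute meeting can start as late as 16:45 and still end by 18:00.

16:45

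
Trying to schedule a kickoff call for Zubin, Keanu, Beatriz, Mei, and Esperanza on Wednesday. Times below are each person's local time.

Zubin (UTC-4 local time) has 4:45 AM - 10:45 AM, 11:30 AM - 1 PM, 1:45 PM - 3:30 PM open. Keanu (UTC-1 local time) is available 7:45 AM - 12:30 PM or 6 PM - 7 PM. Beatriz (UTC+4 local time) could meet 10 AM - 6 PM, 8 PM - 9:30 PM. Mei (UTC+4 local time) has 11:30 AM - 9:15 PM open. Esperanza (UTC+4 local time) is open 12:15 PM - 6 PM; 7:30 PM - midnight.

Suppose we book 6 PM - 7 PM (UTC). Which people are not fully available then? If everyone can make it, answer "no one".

Zubin in UTC: 08:45-14:45, 15:30-17:00, 17:45-19:30 (add 4h to convert from UTC-4).
Keanu in UTC: 08:45-13:30, 19:00-20:00 (add 1h to convert from UTC-1).
Beatriz in UTC: 06:00-14:00, 16:00-17:30 (subtract 4h to convert from UTC+4).
Mei in UTC: 07:30-17:15 (subtract 4h to convert from UTC+4).
Esperanza in UTC: 08:15-14:00, 15:30-20:00 (subtract 4h to convert from UTC+4).
Zubin: free for 18:00-19:00. Keanu: not fully free for 18:00-19:00. Beatriz: not fully free for 18:00-19:00. Mei: not fully free for 18:00-19:00. Esperanza: free for 18:00-19:00.

Beatriz, Keanu, Mei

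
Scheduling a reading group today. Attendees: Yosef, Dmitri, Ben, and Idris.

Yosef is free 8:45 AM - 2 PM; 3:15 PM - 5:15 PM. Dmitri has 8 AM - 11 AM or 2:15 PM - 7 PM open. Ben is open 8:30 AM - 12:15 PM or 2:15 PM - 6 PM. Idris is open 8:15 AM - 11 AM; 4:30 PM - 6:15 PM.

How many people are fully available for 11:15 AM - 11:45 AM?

2

Yosef and Ben can make the full 11:15-11:45 slot — that's 2.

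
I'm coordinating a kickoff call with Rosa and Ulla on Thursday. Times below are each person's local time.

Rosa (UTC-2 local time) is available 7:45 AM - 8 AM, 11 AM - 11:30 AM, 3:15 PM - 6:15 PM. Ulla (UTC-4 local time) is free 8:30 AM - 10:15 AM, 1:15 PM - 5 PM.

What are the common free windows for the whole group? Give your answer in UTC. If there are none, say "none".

Rosa in UTC: 09:45-10:00, 13:00-13:30, 17:15-20:15 (add 2h to convert from UTC-2).
Ulla in UTC: 12:30-14:15, 17:15-21:00 (add 4h to convert from UTC-4).
Rosa ∩ Ulla: 13:00-13:30, 17:15-20:15.

13:00-13:30, 17:15-20:15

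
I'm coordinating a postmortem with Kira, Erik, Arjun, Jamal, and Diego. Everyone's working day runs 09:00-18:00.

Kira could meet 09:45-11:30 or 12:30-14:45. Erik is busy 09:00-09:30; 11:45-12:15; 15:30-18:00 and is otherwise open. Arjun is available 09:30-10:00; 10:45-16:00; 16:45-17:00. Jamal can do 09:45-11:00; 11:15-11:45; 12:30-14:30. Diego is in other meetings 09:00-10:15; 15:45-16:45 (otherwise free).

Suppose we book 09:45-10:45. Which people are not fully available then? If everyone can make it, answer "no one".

Arjun, Diego

Kira free: 09:45-11:30, 12:30-14:45.
Erik free: 09:30-11:45, 12:15-15:30 (invert busy blocks within the working day).
Arjun free: 09:30-10:00, 10:45-16:00, 16:45-17:00.
Jamal free: 09:45-11:00, 11:15-11:45, 12:30-14:30.
Diego free: 10:15-15:45, 16:45-18:00 (invert busy blocks within the working day).
Kira: free for 09:45-10:45. Erik: free for 09:45-10:45. Arjun: not fully free for 09:45-10:45. Jamal: free for 09:45-10:45. Diego: not fully free for 09:45-10:45.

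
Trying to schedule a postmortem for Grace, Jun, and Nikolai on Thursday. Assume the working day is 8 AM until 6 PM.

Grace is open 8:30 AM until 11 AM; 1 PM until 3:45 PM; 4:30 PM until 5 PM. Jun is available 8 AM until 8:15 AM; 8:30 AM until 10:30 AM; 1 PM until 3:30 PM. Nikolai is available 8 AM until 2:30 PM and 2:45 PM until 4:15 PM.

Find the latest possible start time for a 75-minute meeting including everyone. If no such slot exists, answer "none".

13:15

Grace ∩ Jun: 08:30-10:30, 13:00-15:30.
Grace ∩ Jun ∩ Nikolai: 08:30-10:30, 13:00-14:30, 14:45-15:30.
The last common window of at least 75 minutes is 13:00-14:30; a 75-minute meeting can start as late as 13:15 and still end by 14:30.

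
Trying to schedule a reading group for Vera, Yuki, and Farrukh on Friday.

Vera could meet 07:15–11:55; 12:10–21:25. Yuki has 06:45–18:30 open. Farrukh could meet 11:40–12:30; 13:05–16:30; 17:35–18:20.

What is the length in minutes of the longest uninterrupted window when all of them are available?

205

Vera ∩ Yuki: 07:15-11:55, 12:10-18:30.
Vera ∩ Yuki ∩ Farrukh: 11:40-11:55, 12:10-12:30, 13:05-16:30, 17:35-18:20.
The longest is 13:05-16:30 at 205 minutes.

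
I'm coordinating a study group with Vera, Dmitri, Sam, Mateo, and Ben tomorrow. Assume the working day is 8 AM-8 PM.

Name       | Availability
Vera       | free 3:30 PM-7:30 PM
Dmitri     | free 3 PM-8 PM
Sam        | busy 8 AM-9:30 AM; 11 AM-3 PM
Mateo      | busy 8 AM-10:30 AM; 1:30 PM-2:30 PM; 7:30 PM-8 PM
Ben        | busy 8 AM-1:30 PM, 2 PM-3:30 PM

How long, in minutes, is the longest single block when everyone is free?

240

Vera free: 15:30-19:30.
Dmitri free: 15:00-20:00.
Sam free: 09:30-11:00, 15:00-20:00 (invert busy blocks within the working day).
Mateo free: 10:30-13:30, 14:30-19:30 (invert busy blocks within the working day).
Ben free: 13:30-14:00, 15:30-20:00 (invert busy blocks within the working day).
Vera ∩ Dmitri: 15:30-19:30.
Vera ∩ Dmitri ∩ Sam: 15:30-19:30.
Vera ∩ Dmitri ∩ Sam ∩ Mateo: 15:30-19:30.
Vera ∩ Dmitri ∩ Sam ∩ Mateo ∩ Ben: 15:30-19:30.
The longest is 15:30-19:30 at 240 minutes.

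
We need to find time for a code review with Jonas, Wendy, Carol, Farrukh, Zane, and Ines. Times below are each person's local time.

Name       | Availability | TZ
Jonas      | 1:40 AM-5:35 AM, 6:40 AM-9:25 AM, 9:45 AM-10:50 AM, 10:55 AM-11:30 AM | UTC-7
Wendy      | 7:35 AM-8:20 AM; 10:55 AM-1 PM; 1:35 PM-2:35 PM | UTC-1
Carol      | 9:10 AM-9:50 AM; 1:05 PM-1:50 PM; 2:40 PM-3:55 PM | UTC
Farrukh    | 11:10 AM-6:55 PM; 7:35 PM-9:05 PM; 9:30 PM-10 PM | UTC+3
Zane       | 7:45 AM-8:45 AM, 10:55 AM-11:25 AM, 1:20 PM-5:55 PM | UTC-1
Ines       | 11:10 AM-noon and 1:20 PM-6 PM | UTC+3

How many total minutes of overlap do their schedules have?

Jonas in UTC: 08:40-12:35, 13:40-16:25, 16:45-17:50, 17:55-18:30 (add 7h to convert from UTC-7).
Wendy in UTC: 08:35-09:20, 11:55-14:00, 14:35-15:35 (add 1h to convert from UTC-1).
Carol in UTC: 09:10-09:50, 13:05-13:50, 14:40-15:55.
Farrukh in UTC: 08:10-15:55, 16:35-18:05, 18:30-19:00 (subtract 3h to convert from UTC+3).
Zane in UTC: 08:45-09:45, 11:55-12:25, 14:20-18:55 (add 1h to convert from UTC-1).
Ines in UTC: 08:10-09:00, 10:20-15:00 (subtract 3h to convert from UTC+3).
Jonas ∩ Wendy: 08:40-09:20, 11:55-12:35, 13:40-14:00, 14:35-15:35.
Jonas ∩ Wendy ∩ Carol: 09:10-09:20, 13:40-13:50, 14:40-15:35.
Jonas ∩ Wendy ∩ Carol ∩ Farrukh: 09:10-09:20, 13:40-13:50, 14:40-15:35.
Jonas ∩ Wendy ∩ Carol ∩ Farrukh ∩ Zane: 09:10-09:20, 14:40-15:35.
Jonas ∩ Wendy ∩ Carol ∩ Farrukh ∩ Zane ∩ Ines: 14:40-15:00.
That's a single block of 20 minutes.

20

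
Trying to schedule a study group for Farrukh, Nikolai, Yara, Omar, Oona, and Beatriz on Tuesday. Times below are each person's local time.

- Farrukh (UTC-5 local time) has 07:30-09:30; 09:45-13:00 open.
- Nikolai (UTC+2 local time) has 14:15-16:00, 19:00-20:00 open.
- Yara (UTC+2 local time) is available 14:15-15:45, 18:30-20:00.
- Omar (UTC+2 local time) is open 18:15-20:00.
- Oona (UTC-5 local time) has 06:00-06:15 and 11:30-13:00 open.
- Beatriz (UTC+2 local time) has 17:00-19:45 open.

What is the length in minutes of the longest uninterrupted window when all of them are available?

Farrukh in UTC: 12:30-14:30, 14:45-18:00 (add 5h to convert from UTC-5).
Nikolai in UTC: 12:15-14:00, 17:00-18:00 (subtract 2h to convert from UTC+2).
Yara in UTC: 12:15-13:45, 16:30-18:00 (subtract 2h to convert from UTC+2).
Omar in UTC: 16:15-18:00 (subtract 2h to convert from UTC+2).
Oona in UTC: 11:00-11:15, 16:30-18:00 (add 5h to convert from UTC-5).
Beatriz in UTC: 15:00-17:45 (subtract 2h to convert from UTC+2).
Farrukh ∩ Nikolai: 12:30-14:00, 17:00-18:00.
Farrukh ∩ Nikolai ∩ Yara: 12:30-13:45, 17:00-18:00.
Farrukh ∩ Nikolai ∩ Yara ∩ Omar: 17:00-18:00.
Farrukh ∩ Nikolai ∩ Yara ∩ Omar ∩ Oona: 17:00-18:00.
Farrukh ∩ Nikolai ∩ Yara ∩ Omar ∩ Oona ∩ Beatriz: 17:00-17:45.
The longest is 17:00-17:45 at 45 minutes.

45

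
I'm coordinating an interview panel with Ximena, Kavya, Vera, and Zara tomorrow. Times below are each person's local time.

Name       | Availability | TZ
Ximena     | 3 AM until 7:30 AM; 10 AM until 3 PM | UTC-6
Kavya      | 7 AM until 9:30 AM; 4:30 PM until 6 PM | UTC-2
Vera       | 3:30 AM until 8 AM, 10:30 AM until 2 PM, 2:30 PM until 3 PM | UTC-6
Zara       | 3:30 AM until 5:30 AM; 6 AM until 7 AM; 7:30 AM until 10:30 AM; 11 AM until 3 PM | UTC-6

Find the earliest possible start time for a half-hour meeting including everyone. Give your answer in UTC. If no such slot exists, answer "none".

Ximena in UTC: 09:00-13:30, 16:00-21:00 (add 6h to convert from UTC-6).
Kavya in UTC: 09:00-11:30, 18:30-20:00 (add 2h to convert from UTC-2).
Vera in UTC: 09:30-14:00, 16:30-20:00, 20:30-21:00 (add 6h to convert from UTC-6).
Zara in UTC: 09:30-11:30, 12:00-13:00, 13:30-16:30, 17:00-21:00 (add 6h to convert from UTC-6).
Ximena ∩ Kavya: 09:00-11:30, 18:30-20:00.
Ximena ∩ Kavya ∩ Vera: 09:30-11:30, 18:30-20:00.
Ximena ∩ Kavya ∩ Vera ∩ Zara: 09:30-11:30, 18:30-20:00.
So the common availability across everyone is 09:30-11:30, 18:30-20:00.
The first common window of at least 30 minutes is 09:30-11:30, so the earliest start is 09:30.

09:30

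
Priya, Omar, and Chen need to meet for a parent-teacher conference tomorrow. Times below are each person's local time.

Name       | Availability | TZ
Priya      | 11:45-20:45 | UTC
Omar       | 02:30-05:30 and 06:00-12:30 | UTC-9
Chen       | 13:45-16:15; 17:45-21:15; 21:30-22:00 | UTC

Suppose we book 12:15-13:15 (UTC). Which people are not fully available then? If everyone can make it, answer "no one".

Chen

Priya in UTC: 11:45-20:45.
Omar in UTC: 11:30-14:30, 15:00-21:30 (add 9h to convert from UTC-9).
Chen in UTC: 13:45-16:15, 17:45-21:15, 21:30-22:00.
Priya: free for 12:15-13:15. Omar: free for 12:15-13:15. Chen: not fully free for 12:15-13:15.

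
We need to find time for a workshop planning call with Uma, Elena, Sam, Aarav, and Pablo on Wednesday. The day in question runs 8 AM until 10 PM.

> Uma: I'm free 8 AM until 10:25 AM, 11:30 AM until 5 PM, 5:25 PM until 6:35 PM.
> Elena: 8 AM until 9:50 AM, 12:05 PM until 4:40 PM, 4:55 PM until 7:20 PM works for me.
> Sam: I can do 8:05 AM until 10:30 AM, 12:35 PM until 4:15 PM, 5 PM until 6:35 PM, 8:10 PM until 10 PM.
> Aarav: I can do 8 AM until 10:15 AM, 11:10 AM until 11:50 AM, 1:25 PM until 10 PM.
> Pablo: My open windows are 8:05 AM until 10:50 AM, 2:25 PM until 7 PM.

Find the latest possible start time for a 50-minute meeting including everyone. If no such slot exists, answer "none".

Uma ∩ Elena: 08:00-09:50, 12:05-16:40, 16:55-17:00, 17:25-18:35.
Uma ∩ Elena ∩ Sam: 08:05-09:50, 12:35-16:15, 17:25-18:35.
Uma ∩ Elena ∩ Sam ∩ Aarav: 08:05-09:50, 13:25-16:15, 17:25-18:35.
Uma ∩ Elena ∩ Sam ∩ Aarav ∩ Pablo: 08:05-09:50, 14:25-16:15, 17:25-18:35.
The last common window of at least 50 minutes is 17:25-18:35; a 50-minute meeting can start as late as 17:45 and still end by 18:35.

17:45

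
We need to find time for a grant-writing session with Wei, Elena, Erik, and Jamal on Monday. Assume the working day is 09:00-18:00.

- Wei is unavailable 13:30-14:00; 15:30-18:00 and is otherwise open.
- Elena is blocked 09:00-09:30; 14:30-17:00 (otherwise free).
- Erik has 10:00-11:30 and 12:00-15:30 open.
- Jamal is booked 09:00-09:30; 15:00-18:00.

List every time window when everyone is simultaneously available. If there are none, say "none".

Wei free: 09:00-13:30, 14:00-15:30 (invert busy blocks within the working day).
Elena free: 09:30-14:30, 17:00-18:00 (invert busy blocks within the working day).
Erik free: 10:00-11:30, 12:00-15:30.
Jamal free: 09:30-15:00 (invert busy blocks within the working day).
Wei ∩ Elena: 09:30-13:30, 14:00-14:30.
Wei ∩ Elena ∩ Erik: 10:00-11:30, 12:00-13:30, 14:00-14:30.
Wei ∩ Elena ∩ Erik ∩ Jamal: 10:00-11:30, 12:00-13:30, 14:00-14:30.

10:00-11:30, 12:00-13:30, 14:00-14:30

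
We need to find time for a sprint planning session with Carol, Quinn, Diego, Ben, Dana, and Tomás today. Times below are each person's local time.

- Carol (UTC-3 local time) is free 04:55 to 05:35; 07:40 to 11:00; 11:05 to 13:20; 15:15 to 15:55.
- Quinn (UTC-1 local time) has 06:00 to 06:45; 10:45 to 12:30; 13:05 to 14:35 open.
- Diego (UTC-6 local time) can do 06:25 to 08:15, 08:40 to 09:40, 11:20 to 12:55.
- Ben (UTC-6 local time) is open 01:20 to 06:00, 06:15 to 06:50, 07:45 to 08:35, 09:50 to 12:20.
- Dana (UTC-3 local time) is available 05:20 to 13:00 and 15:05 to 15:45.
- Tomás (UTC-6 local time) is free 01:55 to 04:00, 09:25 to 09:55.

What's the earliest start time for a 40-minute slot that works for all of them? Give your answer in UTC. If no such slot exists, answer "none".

none

Carol in UTC: 07:55-08:35, 10:40-14:00, 14:05-16:20, 18:15-18:55 (add 3h to convert from UTC-3).
Quinn in UTC: 07:00-07:45, 11:45-13:30, 14:05-15:35 (add 1h to convert from UTC-1).
Diego in UTC: 12:25-14:15, 14:40-15:40, 17:20-18:55 (add 6h to convert from UTC-6).
Ben in UTC: 07:20-12:00, 12:15-12:50, 13:45-14:35, 15:50-18:20 (add 6h to convert from UTC-6).
Dana in UTC: 08:20-16:00, 18:05-18:45 (add 3h to convert from UTC-3).
Tomás in UTC: 07:55-10:00, 15:25-15:55 (add 6h to convert from UTC-6).
Carol ∩ Quinn: 11:45-13:30, 14:05-15:35.
Carol ∩ Quinn ∩ Diego: 12:25-13:30, 14:05-14:15, 14:40-15:35.
Carol ∩ Quinn ∩ Diego ∩ Ben: 12:25-12:50, 14:05-14:15.
Carol ∩ Quinn ∩ Diego ∩ Ben ∩ Dana: 12:25-12:50, 14:05-14:15.
Carol ∩ Quinn ∩ Diego ∩ Ben ∩ Dana ∩ Tomás: ∅.
There is no time when everyone is free.
No common window is at least 40 minutes long.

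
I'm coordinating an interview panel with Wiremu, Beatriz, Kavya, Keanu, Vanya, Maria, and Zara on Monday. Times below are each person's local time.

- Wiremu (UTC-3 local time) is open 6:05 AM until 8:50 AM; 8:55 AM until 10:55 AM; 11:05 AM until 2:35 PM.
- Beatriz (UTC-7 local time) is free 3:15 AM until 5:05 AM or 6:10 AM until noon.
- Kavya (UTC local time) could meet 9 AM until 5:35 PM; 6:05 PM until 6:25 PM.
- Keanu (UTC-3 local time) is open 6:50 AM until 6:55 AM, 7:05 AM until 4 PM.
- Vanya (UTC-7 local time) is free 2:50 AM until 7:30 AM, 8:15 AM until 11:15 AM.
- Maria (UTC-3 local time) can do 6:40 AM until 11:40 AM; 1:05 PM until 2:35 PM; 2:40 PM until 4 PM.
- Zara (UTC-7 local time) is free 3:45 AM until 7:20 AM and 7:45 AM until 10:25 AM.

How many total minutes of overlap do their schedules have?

215

Wiremu in UTC: 09:05-11:50, 11:55-13:55, 14:05-17:35 (add 3h to convert from UTC-3).
Beatriz in UTC: 10:15-12:05, 13:10-19:00 (add 7h to convert from UTC-7).
Kavya in UTC: 09:00-17:35, 18:05-18:25.
Keanu in UTC: 09:50-09:55, 10:05-19:00 (add 3h to convert from UTC-3).
Vanya in UTC: 09:50-14:30, 15:15-18:15 (add 7h to convert from UTC-7).
Maria in UTC: 09:40-14:40, 16:05-17:35, 17:40-19:00 (add 3h to convert from UTC-3).
Zara in UTC: 10:45-14:20, 14:45-17:25 (add 7h to convert from UTC-7).
Wiremu ∩ Beatriz: 10:15-11:50, 11:55-12:05, 13:10-13:55, 14:05-17:35.
Wiremu ∩ Beatriz ∩ Kavya: 10:15-11:50, 11:55-12:05, 13:10-13:55, 14:05-17:35.
Wiremu ∩ Beatriz ∩ Kavya ∩ Keanu: 10:15-11:50, 11:55-12:05, 13:10-13:55, 14:05-17:35.
Wiremu ∩ Beatriz ∩ Kavya ∩ Keanu ∩ Vanya: 10:15-11:50, 11:55-12:05, 13:10-13:55, 14:05-14:30, 15:15-17:35.
Wiremu ∩ Beatriz ∩ Kavya ∩ Keanu ∩ Vanya ∩ Maria: 10:15-11:50, 11:55-12:05, 13:10-13:55, 14:05-14:30, 16:05-17:35.
Wiremu ∩ Beatriz ∩ Kavya ∩ Keanu ∩ Vanya ∩ Maria ∩ Zara: 10:45-11:50, 11:55-12:05, 13:10-13:55, 14:05-14:20, 16:05-17:25.
Those are the intersection windows.
Summing the common windows: 65 + 10 + 45 + 15 + 80 = 215 minutes.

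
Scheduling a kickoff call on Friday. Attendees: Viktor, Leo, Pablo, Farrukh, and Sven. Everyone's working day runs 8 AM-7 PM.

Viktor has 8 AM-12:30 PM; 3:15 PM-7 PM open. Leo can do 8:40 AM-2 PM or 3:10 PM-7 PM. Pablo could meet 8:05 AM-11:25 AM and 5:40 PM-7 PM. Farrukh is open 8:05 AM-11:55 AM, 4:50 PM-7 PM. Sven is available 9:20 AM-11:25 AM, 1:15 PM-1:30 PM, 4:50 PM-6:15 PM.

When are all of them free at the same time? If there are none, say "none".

09:20-11:25, 17:40-18:15

Viktor ∩ Leo: 08:40-12:30, 15:15-19:00.
Viktor ∩ Leo ∩ Pablo: 08:40-11:25, 17:40-19:00.
Viktor ∩ Leo ∩ Pablo ∩ Farrukh: 08:40-11:25, 17:40-19:00.
Viktor ∩ Leo ∩ Pablo ∩ Farrukh ∩ Sven: 09:20-11:25, 17:40-18:15.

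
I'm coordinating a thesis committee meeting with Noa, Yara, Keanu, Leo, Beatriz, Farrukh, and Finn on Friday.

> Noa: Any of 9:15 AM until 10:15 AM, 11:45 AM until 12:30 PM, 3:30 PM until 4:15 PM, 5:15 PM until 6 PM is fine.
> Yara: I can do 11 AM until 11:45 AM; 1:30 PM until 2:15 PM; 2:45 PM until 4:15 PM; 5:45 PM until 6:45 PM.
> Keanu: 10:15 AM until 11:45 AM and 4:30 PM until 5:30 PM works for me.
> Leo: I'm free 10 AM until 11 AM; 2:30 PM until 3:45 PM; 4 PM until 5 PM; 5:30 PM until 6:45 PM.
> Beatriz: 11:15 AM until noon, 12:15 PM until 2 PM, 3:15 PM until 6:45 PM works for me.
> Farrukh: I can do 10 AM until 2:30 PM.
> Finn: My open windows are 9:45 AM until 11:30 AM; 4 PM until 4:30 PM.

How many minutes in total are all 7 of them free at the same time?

0

Noa ∩ Yara: 15:30-16:15, 17:45-18:00.
Noa ∩ Yara ∩ Keanu: ∅.
Noa ∩ Yara ∩ Keanu ∩ Leo: ∅.
Noa ∩ Yara ∩ Keanu ∩ Leo ∩ Beatriz: ∅.
Noa ∩ Yara ∩ Keanu ∩ Leo ∩ Beatriz ∩ Farrukh: ∅.
Noa ∩ Yara ∩ Keanu ∩ Leo ∩ Beatriz ∩ Farrukh ∩ Finn: ∅.
There is no time when everyone is free.
There is no common window, so the total is 0 minutes.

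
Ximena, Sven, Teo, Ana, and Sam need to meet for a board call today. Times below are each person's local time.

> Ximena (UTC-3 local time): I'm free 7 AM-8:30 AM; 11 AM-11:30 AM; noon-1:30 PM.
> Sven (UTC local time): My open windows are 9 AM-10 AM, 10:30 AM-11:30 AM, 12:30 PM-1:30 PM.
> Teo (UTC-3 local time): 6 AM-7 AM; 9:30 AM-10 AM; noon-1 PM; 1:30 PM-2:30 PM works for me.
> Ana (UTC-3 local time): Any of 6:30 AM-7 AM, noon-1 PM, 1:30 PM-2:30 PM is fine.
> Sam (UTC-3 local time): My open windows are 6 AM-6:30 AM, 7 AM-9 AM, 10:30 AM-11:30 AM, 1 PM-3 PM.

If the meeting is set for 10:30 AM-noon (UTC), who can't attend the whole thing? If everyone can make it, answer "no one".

Ximena in UTC: 10:00-11:30, 14:00-14:30, 15:00-16:30 (add 3h to convert from UTC-3).
Sven in UTC: 09:00-10:00, 10:30-11:30, 12:30-13:30.
Teo in UTC: 09:00-10:00, 12:30-13:00, 15:00-16:00, 16:30-17:30 (add 3h to convert from UTC-3).
Ana in UTC: 09:30-10:00, 15:00-16:00, 16:30-17:30 (add 3h to convert from UTC-3).
Sam in UTC: 09:00-09:30, 10:00-12:00, 13:30-14:30, 16:00-18:00 (add 3h to convert from UTC-3).
Ximena: not fully free for 10:30-12:00. Sven: not fully free for 10:30-12:00. Teo: not fully free for 10:30-12:00. Ana: not fully free for 10:30-12:00. Sam: free for 10:30-12:00.

Ana, Sven, Teo, Ximena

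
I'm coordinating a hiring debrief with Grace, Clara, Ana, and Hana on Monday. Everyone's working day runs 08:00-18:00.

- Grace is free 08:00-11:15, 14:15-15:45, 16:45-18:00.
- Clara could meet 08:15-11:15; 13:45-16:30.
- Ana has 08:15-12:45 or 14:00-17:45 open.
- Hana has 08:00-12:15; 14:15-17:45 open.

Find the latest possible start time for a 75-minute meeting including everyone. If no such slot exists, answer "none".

Grace ∩ Clara: 08:15-11:15, 14:15-15:45.
Grace ∩ Clara ∩ Ana: 08:15-11:15, 14:15-15:45.
Grace ∩ Clara ∩ Ana ∩ Hana: 08:15-11:15, 14:15-15:45.
The last common window of at least 75 minutes is 14:15-15:45; a 75-minute meeting can start as late as 14:30 and still end by 15:45.

14:30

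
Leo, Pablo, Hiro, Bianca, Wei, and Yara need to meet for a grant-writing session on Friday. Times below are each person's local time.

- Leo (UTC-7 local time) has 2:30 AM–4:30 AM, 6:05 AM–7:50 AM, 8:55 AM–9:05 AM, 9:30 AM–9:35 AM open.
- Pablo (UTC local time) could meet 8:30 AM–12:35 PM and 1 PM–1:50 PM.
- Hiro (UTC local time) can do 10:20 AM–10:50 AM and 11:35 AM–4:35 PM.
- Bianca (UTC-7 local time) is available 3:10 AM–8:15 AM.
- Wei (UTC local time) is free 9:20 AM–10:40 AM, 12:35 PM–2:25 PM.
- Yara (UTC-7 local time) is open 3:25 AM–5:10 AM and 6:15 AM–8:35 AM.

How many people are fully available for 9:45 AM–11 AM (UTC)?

Leo in UTC: 09:30-11:30, 13:05-14:50, 15:55-16:05, 16:30-16:35 (add 7h to convert from UTC-7).
Pablo in UTC: 08:30-12:35, 13:00-13:50.
Hiro in UTC: 10:20-10:50, 11:35-16:35.
Bianca in UTC: 10:10-15:15 (add 7h to convert from UTC-7).
Wei in UTC: 09:20-10:40, 12:35-14:25.
Yara in UTC: 10:25-12:10, 13:15-15:35 (add 7h to convert from UTC-7).
Leo and Pablo can make the full 09:45-11:00 slot — that's 2.

2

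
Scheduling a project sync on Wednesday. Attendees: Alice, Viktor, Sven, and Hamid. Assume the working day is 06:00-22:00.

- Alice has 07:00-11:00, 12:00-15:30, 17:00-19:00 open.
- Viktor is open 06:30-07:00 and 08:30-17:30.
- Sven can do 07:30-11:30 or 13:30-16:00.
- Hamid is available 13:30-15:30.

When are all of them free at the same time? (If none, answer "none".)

13:30-15:30

Alice ∩ Viktor: 08:30-11:00, 12:00-15:30, 17:00-17:30.
Alice ∩ Viktor ∩ Sven: 08:30-11:00, 13:30-15:30.
Alice ∩ Viktor ∩ Sven ∩ Hamid: 13:30-15:30.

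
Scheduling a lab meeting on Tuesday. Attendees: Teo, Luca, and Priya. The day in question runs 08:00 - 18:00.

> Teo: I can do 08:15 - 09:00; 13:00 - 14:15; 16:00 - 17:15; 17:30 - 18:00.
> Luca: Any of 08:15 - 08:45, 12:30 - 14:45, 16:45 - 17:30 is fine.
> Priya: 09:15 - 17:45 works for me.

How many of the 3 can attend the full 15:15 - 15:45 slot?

Priya can make the full 15:15-15:45 slot — that's 1.

1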